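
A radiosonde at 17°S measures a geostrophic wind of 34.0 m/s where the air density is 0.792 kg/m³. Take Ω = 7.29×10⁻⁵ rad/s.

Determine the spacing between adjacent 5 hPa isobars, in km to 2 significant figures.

Coriolis parameter at 17°S:
f = 2Ω sin φ = 2 × 7.29×10⁻⁵ × sin 17° = 4.26×10⁻⁵ s⁻¹
Geostrophic balance rearranged: |∂P/∂n| = f ρ V_g
|∂P/∂n| = 4.26×10⁻⁵ × 0.792 × 34.0 = 1.15×10⁻³ Pa/m
Isobar spacing: Δn = ΔP/|∂P/∂n| = 500 Pa / 1.15×10⁻³ Pa/m = 435585 m ≈ 440 km

440 km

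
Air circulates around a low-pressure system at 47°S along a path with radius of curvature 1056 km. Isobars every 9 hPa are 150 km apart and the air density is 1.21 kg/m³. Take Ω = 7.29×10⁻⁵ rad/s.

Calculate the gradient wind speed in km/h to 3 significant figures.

Coriolis parameter at 47°S:
f = 2Ω sin φ = 2 × 7.29×10⁻⁵ × sin 47° = 1.07×10⁻⁴ s⁻¹
Pressure gradient: |∂P/∂n| = 900 Pa / 150000 m = 6.00×10⁻³ Pa/m
Geostrophic speed: V_g = |∂P/∂n|/(fρ) = 6.00×10⁻³/(1.07×10⁻⁴ × 1.21) = 46.5 m/s
Around a low, centrifugal force acts outward with Coriolis, so pressure-gradient force balances both:
(1/ρ)|∂P/∂n| = fV + V²/R  →  V² + fR·V − fR·V_g = 0
With fR = 1.07×10⁻⁴ × 1056×10³ m = 113 m/s:
V = [−fR + √((fR)² + 4 fR V_g)]/2 = [−113 + √(113² + 4×113×46.5)]/2 = 35.4 m/s
Subgeostrophic (V < V_g = 46.5 m/s), as expected around a low.
Converting: 35.4 m/s × 3.6 = 127 km/h

127 km/h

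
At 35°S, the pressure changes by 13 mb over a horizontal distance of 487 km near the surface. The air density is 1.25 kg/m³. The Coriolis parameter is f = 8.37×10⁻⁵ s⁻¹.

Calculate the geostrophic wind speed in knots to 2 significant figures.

50 knots

Pressure gradient: |∂P/∂n| = 1300 Pa / 487000 m = 2.67×10⁻³ Pa/m
Geostrophic balance (pressure-gradient force = Coriolis force):
V_g = (1/(fρ)) |∂P/∂n| = 2.67×10⁻³ / (8.37×10⁻⁵ × 1.25) = 25.5 m/s
Converting: 25.5 m/s × 1.944 = 50 knots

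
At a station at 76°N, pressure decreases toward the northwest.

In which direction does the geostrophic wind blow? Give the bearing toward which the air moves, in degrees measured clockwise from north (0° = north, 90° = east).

The pressure-gradient force points toward the northwest (bearing 315°).
Geostrophic balance: in the Northern Hemisphere the Coriolis force deflects motion to the right, so the geostrophic wind blows 90° to the right of the pressure-gradient force (low pressure on the left).
Rotating 315° by 90° clockwise gives 045° — the wind blows toward the northeast.

045°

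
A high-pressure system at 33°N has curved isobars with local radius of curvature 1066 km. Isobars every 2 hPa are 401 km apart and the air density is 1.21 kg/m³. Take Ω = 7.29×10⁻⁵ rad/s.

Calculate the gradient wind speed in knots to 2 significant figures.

11 knots

Coriolis parameter at 33°N:
f = 2Ω sin φ = 2 × 7.29×10⁻⁵ × sin 33° = 7.94×10⁻⁵ s⁻¹
Pressure gradient: |∂P/∂n| = 200 Pa / 401000 m = 4.99×10⁻⁴ Pa/m
Geostrophic speed: V_g = |∂P/∂n|/(fρ) = 4.99×10⁻⁴/(7.94×10⁻⁵ × 1.21) = 5.19 m/s
Around a high, pressure-gradient force acts outward with centrifugal, so Coriolis balances both:
fV = (1/ρ)|∂P/∂n| + V²/R  →  V² − fR·V + fR·V_g = 0
With fR = 7.94×10⁻⁵ × 1066×10³ m = 84.6 m/s:
V = [fR − √((fR)² − 4 fR V_g)]/2 = [84.6 − √(84.6² − 4×84.6×5.19)]/2 = 5.56 m/s
Supergeostrophic (V > V_g = 5.19 m/s), as expected around a high.
Converting: 5.56 m/s × 1.944 = 11 knots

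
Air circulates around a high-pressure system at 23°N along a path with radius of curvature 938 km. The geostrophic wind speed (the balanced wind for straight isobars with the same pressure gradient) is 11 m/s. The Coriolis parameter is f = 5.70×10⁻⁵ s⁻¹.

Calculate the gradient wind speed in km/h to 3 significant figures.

55.7 km/h

Around a high, pressure-gradient force acts outward with centrifugal, so Coriolis balances both:
fV = (1/ρ)|∂P/∂n| + V²/R  →  V² − fR·V + fR·V_g = 0
With fR = 5.70×10⁻⁵ × 938×10³ m = 53.5 m/s:
V = [fR − √((fR)² − 4 fR V_g)]/2 = [53.5 − √(53.5² − 4×53.5×11)]/2 = 15.5 m/s
Supergeostrophic (V > V_g = 11 m/s), as expected around a high.
Converting: 15.5 m/s × 3.6 = 55.7 km/h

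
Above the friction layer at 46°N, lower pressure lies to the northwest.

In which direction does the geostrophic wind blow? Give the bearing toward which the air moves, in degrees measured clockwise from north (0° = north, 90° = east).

045°

The pressure-gradient force points toward the northwest (bearing 315°).
Geostrophic balance: in the Northern Hemisphere the Coriolis force deflects motion to the right, so the geostrophic wind blows 90° to the right of the pressure-gradient force (low pressure on the left).
Rotating 315° by 90° clockwise gives 045° — the wind blows toward the northeast.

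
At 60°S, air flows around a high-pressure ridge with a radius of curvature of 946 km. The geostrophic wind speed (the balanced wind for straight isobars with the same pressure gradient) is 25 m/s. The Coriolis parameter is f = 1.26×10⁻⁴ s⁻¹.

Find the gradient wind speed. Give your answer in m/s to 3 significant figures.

Around a high, pressure-gradient force acts outward with centrifugal, so Coriolis balances both:
fV = (1/ρ)|∂P/∂n| + V²/R  →  V² − fR·V + fR·V_g = 0
With fR = 1.26×10⁻⁴ × 946×10³ m = 119 m/s:
V = [fR − √((fR)² − 4 fR V_g)]/2 = [119 − √(119² − 4×119×25)]/2 = 35.7 m/s
Supergeostrophic (V > V_g = 25 m/s), as expected around a high.

35.7 m/s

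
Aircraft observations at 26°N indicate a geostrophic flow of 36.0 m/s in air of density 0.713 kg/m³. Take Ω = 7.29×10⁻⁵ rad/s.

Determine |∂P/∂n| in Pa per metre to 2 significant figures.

Coriolis parameter at 26°N:
f = 2Ω sin φ = 2 × 7.29×10⁻⁵ × sin 26° = 6.39×10⁻⁵ s⁻¹
Geostrophic balance rearranged: |∂P/∂n| = f ρ V_g
|∂P/∂n| = 6.39×10⁻⁵ × 0.713 × 36.0 = 1.64×10⁻³ Pa/m

1.6×10⁻³ Pa/m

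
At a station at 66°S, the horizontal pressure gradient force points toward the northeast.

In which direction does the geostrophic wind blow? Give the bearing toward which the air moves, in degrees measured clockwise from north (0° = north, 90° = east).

315°

The pressure-gradient force points toward the northeast (bearing 045°).
Geostrophic balance: in the Southern Hemisphere the Coriolis force deflects motion to the left, so the geostrophic wind blows 90° to the left of the pressure-gradient force (low pressure on the right).
Rotating 045° by 90° counterclockwise gives 315° — the wind blows toward the northwest.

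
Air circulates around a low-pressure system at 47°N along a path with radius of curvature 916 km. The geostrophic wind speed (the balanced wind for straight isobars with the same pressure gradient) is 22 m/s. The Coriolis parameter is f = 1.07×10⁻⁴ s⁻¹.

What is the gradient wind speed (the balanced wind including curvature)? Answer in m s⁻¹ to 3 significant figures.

18.5 m s⁻¹

Around a low, centrifugal force acts outward with Coriolis, so pressure-gradient force balances both:
(1/ρ)|∂P/∂n| = fV + V²/R  →  V² + fR·V − fR·V_g = 0
With fR = 1.07×10⁻⁴ × 916×10³ m = 98.0 m/s:
V = [−fR + √((fR)² + 4 fR V_g)]/2 = [−98.0 + √(98.0² + 4×98.0×22)]/2 = 18.5 m/s
Subgeostrophic (V < V_g = 22 m/s), as expected around a low.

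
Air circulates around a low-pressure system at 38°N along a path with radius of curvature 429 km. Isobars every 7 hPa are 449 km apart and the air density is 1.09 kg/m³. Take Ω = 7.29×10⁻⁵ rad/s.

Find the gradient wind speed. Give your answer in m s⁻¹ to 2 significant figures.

12 m s⁻¹

Coriolis parameter at 38°N:
f = 2Ω sin φ = 2 × 7.29×10⁻⁵ × sin 38° = 8.98×10⁻⁵ s⁻¹
Pressure gradient: |∂P/∂n| = 700 Pa / 449000 m = 1.56×10⁻³ Pa/m
Geostrophic speed: V_g = |∂P/∂n|/(fρ) = 1.56×10⁻³/(8.98×10⁻⁵ × 1.09) = 15.9 m/s
Around a low, centrifugal force acts outward with Coriolis, so pressure-gradient force balances both:
(1/ρ)|∂P/∂n| = fV + V²/R  →  V² + fR·V − fR·V_g = 0
With fR = 8.98×10⁻⁵ × 429×10³ m = 38.5 m/s:
V = [−fR + √((fR)² + 4 fR V_g)]/2 = [−38.5 + √(38.5² + 4×38.5×15.9)]/2 = 12.1 m/s
Subgeostrophic (V < V_g = 15.9 m/s), as expected around a low.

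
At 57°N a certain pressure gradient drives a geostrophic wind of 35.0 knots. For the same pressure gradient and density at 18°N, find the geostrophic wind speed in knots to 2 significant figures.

95 knots

With the same pressure gradient and density, V_g ∝ 1/f ∝ 1/sin φ.
V₂ = V₁ · sin φ₁ / sin φ₂ = 35.0 × sin 57° / sin 18°
V₂ = 35.0 × 0.8387/0.3090 = 95 knots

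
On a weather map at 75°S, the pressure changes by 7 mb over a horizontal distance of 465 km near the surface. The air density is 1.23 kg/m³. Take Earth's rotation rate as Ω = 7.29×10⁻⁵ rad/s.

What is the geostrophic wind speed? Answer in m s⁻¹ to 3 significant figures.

Coriolis parameter at 75°S:
f = 2Ω sin φ = 2 × 7.29×10⁻⁵ × sin 75° = 1.41×10⁻⁴ s⁻¹
Pressure gradient: |∂P/∂n| = 700 Pa / 465000 m = 1.51×10⁻³ Pa/m
Geostrophic balance (pressure-gradient force = Coriolis force):
V_g = (1/(fρ)) |∂P/∂n| = 1.51×10⁻³ / (1.41×10⁻⁴ × 1.23) = 8.69 m/s

8.69 m s⁻¹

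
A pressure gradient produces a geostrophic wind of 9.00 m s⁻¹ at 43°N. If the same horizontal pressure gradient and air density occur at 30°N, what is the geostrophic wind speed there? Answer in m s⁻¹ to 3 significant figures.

With the same pressure gradient and density, V_g ∝ 1/f ∝ 1/sin φ.
V₂ = V₁ · sin φ₁ / sin φ₂ = 9.00 × sin 43° / sin 30°
V₂ = 9.00 × 0.6820/0.5000 = 12.3 m s⁻¹

12.3 m s⁻¹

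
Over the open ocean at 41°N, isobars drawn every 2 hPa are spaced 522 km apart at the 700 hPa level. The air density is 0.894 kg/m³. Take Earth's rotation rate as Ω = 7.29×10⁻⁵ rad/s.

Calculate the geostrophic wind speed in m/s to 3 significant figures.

Coriolis parameter at 41°N:
f = 2Ω sin φ = 2 × 7.29×10⁻⁵ × sin 41° = 9.57×10⁻⁵ s⁻¹
Pressure gradient: |∂P/∂n| = 200 Pa / 522000 m = 3.83×10⁻⁴ Pa/m
Geostrophic balance (pressure-gradient force = Coriolis force):
V_g = (1/(fρ)) |∂P/∂n| = 3.83×10⁻⁴ / (9.57×10⁻⁵ × 0.894) = 4.48 m/s

4.48 m/s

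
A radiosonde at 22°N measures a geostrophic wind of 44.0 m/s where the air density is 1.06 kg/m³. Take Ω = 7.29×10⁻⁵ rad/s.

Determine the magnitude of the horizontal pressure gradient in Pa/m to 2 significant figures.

2.5×10⁻³ Pa/m

Coriolis parameter at 22°N:
f = 2Ω sin φ = 2 × 7.29×10⁻⁵ × sin 22° = 5.46×10⁻⁵ s⁻¹
Geostrophic balance rearranged: |∂P/∂n| = f ρ V_g
|∂P/∂n| = 5.46×10⁻⁵ × 1.06 × 44.0 = 2.55×10⁻³ Pa/m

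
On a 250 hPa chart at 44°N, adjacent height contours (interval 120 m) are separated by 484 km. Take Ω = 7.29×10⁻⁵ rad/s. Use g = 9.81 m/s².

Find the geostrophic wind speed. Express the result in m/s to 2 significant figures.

24 m/s

Coriolis parameter at 44°N:
f = 2Ω sin φ = 2 × 7.29×10⁻⁵ × sin 44° = 1.01×10⁻⁴ s⁻¹
Height gradient: |∂Z/∂n| = 120 m / 484000 m = 2.48×10⁻⁴
On a pressure surface, geostrophic balance gives V_g = (g/f)|∂Z/∂n|:
V_g = 9.81 × 2.48×10⁻⁴ / 1.01×10⁻⁴ = 24.0 m/s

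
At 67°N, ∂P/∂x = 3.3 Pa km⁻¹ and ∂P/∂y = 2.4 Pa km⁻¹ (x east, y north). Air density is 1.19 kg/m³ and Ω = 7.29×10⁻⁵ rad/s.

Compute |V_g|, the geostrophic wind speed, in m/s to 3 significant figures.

Coriolis parameter at 67°N:
f = 2Ω sin φ = 2 × 7.29×10⁻⁵ × sin 67° = 1.34×10⁻⁴ s⁻¹
Component geostrophic relations (x east, y north):
u_g = −(1/(fρ)) ∂P/∂y,  v_g = (1/(fρ)) ∂P/∂x
u_g = −(2.4×10⁻³)/(1.34×10⁻⁴ × 1.19) = −15.0 m/s;  v_g = (3.3×10⁻³)/(1.34×10⁻⁴ × 1.19) = 20.7 m/s
|V_g| = √(u_g² + v_g²) = 25.5 m/s

25.5 m/s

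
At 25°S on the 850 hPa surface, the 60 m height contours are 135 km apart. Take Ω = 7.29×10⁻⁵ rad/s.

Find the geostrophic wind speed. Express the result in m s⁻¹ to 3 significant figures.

70.8 m s⁻¹

Coriolis parameter at 25°S:
f = 2Ω sin φ = 2 × 7.29×10⁻⁵ × sin 25° = 6.16×10⁻⁵ s⁻¹
Height gradient: |∂Z/∂n| = 60 m / 135000 m = 4.44×10⁻⁴
On a pressure surface, geostrophic balance gives V_g = (g/f)|∂Z/∂n|:
V_g = 9.81 × 4.44×10⁻⁴ / 6.16×10⁻⁵ = 70.8 m/s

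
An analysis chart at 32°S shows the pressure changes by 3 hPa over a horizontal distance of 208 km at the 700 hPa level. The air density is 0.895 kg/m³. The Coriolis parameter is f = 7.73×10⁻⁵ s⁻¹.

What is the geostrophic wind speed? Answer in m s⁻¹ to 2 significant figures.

Pressure gradient: |∂P/∂n| = 300 Pa / 208000 m = 1.44×10⁻³ Pa/m
Geostrophic balance (pressure-gradient force = Coriolis force):
V_g = (1/(fρ)) |∂P/∂n| = 1.44×10⁻³ / (7.73×10⁻⁵ × 0.895) = 20.8 m/s

21 m s⁻¹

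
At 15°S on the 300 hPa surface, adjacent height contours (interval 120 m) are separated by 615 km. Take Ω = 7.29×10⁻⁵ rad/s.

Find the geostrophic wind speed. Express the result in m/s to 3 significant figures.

Coriolis parameter at 15°S:
f = 2Ω sin φ = 2 × 7.29×10⁻⁵ × sin 15° = 3.77×10⁻⁵ s⁻¹
Height gradient: |∂Z/∂n| = 120 m / 615000 m = 1.95×10⁻⁴
On a pressure surface, geostrophic balance gives V_g = (g/f)|∂Z/∂n|:
V_g = 9.81 × 1.95×10⁻⁴ / 3.77×10⁻⁵ = 50.7 m/s

50.7 m/s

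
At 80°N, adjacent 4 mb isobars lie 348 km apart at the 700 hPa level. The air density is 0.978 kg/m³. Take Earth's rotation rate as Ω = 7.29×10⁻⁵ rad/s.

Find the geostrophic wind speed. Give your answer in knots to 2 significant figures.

Coriolis parameter at 80°N:
f = 2Ω sin φ = 2 × 7.29×10⁻⁵ × sin 80° = 1.44×10⁻⁴ s⁻¹
Pressure gradient: |∂P/∂n| = 400 Pa / 348000 m = 1.15×10⁻³ Pa/m
Geostrophic balance (pressure-gradient force = Coriolis force):
V_g = (1/(fρ)) |∂P/∂n| = 1.15×10⁻³ / (1.44×10⁻⁴ × 0.978) = 8.19 m/s
Converting: 8.19 m/s × 1.944 = 16 knots

16 knots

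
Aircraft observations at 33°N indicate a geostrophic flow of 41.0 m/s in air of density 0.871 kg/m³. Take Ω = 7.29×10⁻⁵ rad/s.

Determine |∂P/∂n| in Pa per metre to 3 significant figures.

2.84×10⁻³ Pa/m

Coriolis parameter at 33°N:
f = 2Ω sin φ = 2 × 7.29×10⁻⁵ × sin 33° = 7.94×10⁻⁵ s⁻¹
Geostrophic balance rearranged: |∂P/∂n| = f ρ V_g
|∂P/∂n| = 7.94×10⁻⁵ × 0.871 × 41.0 = 2.84×10⁻³ Pa/m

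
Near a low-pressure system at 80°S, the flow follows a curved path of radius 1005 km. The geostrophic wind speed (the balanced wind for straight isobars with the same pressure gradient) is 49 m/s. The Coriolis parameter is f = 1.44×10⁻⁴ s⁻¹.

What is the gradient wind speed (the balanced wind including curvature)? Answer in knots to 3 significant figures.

Around a low, centrifugal force acts outward with Coriolis, so pressure-gradient force balances both:
(1/ρ)|∂P/∂n| = fV + V²/R  →  V² + fR·V − fR·V_g = 0
With fR = 1.44×10⁻⁴ × 1005×10³ m = 145 m/s:
V = [−fR + √((fR)² + 4 fR V_g)]/2 = [−145 + √(145² + 4×145×49)]/2 = 38.7 m/s
Subgeostrophic (V < V_g = 49 m/s), as expected around a low.
Converting: 38.7 m/s × 1.944 = 75.2 knots

75.2 knots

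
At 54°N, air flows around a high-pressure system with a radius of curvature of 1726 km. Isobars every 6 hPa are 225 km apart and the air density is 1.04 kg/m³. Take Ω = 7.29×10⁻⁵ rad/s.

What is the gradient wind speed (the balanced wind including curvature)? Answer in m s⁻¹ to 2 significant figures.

25 m s⁻¹

Coriolis parameter at 54°N:
f = 2Ω sin φ = 2 × 7.29×10⁻⁵ × sin 54° = 1.18×10⁻⁴ s⁻¹
Pressure gradient: |∂P/∂n| = 600 Pa / 225000 m = 2.67×10⁻³ Pa/m
Geostrophic speed: V_g = |∂P/∂n|/(fρ) = 2.67×10⁻³/(1.18×10⁻⁴ × 1.04) = 21.7 m/s
Around a high, pressure-gradient force acts outward with centrifugal, so Coriolis balances both:
fV = (1/ρ)|∂P/∂n| + V²/R  →  V² − fR·V + fR·V_g = 0
With fR = 1.18×10⁻⁴ × 1726×10³ m = 204 m/s:
V = [fR − √((fR)² − 4 fR V_g)]/2 = [204 − √(204² − 4×204×21.7)]/2 = 24.7 m/s
Supergeostrophic (V > V_g = 21.7 m/s), as expected around a high.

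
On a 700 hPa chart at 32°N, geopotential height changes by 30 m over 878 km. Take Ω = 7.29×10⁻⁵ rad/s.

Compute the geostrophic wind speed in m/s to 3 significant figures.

Coriolis parameter at 32°N:
f = 2Ω sin φ = 2 × 7.29×10⁻⁵ × sin 32° = 7.73×10⁻⁵ s⁻¹
Height gradient: |∂Z/∂n| = 30 m / 878000 m = 3.42×10⁻⁵
On a pressure surface, geostrophic balance gives V_g = (g/f)|∂Z/∂n|:
V_g = 9.81 × 3.42×10⁻⁵ / 7.73×10⁻⁵ = 4.34 m/s

4.34 m/s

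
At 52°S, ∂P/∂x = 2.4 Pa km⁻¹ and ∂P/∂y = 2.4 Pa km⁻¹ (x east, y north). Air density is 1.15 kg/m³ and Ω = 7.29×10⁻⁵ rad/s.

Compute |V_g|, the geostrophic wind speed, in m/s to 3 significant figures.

25.7 m/s

Coriolis parameter at 52°S:
f = 2Ω sin φ = 2 × 7.29×10⁻⁵ × sin 52° = 1.15×10⁻⁴ s⁻¹
In the Southern Hemisphere f is negative: f = −1.15×10⁻⁴ s⁻¹.
Component geostrophic relations (x east, y north):
u_g = −(1/(fρ)) ∂P/∂y,  v_g = (1/(fρ)) ∂P/∂x
u_g = −(2.4×10⁻³)/(−1.15×10⁻⁴ × 1.15) = 18.2 m/s;  v_g = (2.4×10⁻³)/(−1.15×10⁻⁴ × 1.15) = −18.2 m/s
|V_g| = √(u_g² + v_g²) = 25.7 m/s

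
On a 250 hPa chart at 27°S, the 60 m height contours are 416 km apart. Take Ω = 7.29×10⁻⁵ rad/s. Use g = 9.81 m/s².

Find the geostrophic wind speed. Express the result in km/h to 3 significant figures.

77.0 km/h

Coriolis parameter at 27°S:
f = 2Ω sin φ = 2 × 7.29×10⁻⁵ × sin 27° = 6.62×10⁻⁵ s⁻¹
Height gradient: |∂Z/∂n| = 60 m / 416000 m = 1.44×10⁻⁴
On a pressure surface, geostrophic balance gives V_g = (g/f)|∂Z/∂n|:
V_g = 9.81 × 1.44×10⁻⁴ / 6.62×10⁻⁵ = 21.4 m/s
Converting: 21.4 m/s × 3.6 = 77.0 km/h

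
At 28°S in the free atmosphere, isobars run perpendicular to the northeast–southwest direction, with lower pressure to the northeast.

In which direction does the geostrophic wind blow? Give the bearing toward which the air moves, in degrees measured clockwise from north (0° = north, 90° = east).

315°

The pressure-gradient force points toward the northeast (bearing 045°).
Geostrophic balance: in the Southern Hemisphere the Coriolis force deflects motion to the left, so the geostrophic wind blows 90° to the left of the pressure-gradient force (low pressure on the right).
Rotating 045° by 90° counterclockwise gives 315° — the wind blows toward the northwest.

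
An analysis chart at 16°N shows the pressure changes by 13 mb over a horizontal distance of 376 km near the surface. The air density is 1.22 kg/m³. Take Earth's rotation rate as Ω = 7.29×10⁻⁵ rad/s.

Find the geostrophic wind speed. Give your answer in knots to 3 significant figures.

137 knots

Coriolis parameter at 16°N:
f = 2Ω sin φ = 2 × 7.29×10⁻⁵ × sin 16° = 4.02×10⁻⁵ s⁻¹
Pressure gradient: |∂P/∂n| = 1300 Pa / 376000 m = 3.46×10⁻³ Pa/m
Geostrophic balance (pressure-gradient force = Coriolis force):
V_g = (1/(fρ)) |∂P/∂n| = 3.46×10⁻³ / (4.02×10⁻⁵ × 1.22) = 70.5 m/s
Converting: 70.5 m/s × 1.944 = 137 knots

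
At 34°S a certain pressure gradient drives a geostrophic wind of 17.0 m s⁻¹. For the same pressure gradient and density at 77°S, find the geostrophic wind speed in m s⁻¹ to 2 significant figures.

9.8 m s⁻¹

With the same pressure gradient and density, V_g ∝ 1/f ∝ 1/sin φ.
V₂ = V₁ · sin φ₁ / sin φ₂ = 17.0 × sin 34° / sin 77°
V₂ = 17.0 × 0.5592/0.9744 = 9.8 m s⁻¹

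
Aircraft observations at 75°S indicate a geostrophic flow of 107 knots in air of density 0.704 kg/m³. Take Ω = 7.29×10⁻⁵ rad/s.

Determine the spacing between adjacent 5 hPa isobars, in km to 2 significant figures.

92 km

Coriolis parameter at 75°S:
f = 2Ω sin φ = 2 × 7.29×10⁻⁵ × sin 75° = 1.41×10⁻⁴ s⁻¹
Wind speed in SI: 107 knots = 55.0 m/s
Geostrophic balance rearranged: |∂P/∂n| = f ρ V_g
|∂P/∂n| = 1.41×10⁻⁴ × 0.704 × 55.0 = 5.46×10⁻³ Pa/m
Isobar spacing: Δn = ΔP/|∂P/∂n| = 500 Pa / 5.46×10⁻³ Pa/m = 91617 m ≈ 92 km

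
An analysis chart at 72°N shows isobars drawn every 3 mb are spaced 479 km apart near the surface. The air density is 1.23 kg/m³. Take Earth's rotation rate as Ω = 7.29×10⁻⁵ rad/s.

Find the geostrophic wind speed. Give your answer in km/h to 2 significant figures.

Coriolis parameter at 72°N:
f = 2Ω sin φ = 2 × 7.29×10⁻⁵ × sin 72° = 1.39×10⁻⁴ s⁻¹
Pressure gradient: |∂P/∂n| = 300 Pa / 479000 m = 6.26×10⁻⁴ Pa/m
Geostrophic balance (pressure-gradient force = Coriolis force):
V_g = (1/(fρ)) |∂P/∂n| = 6.26×10⁻⁴ / (1.39×10⁻⁴ × 1.23) = 3.67 m/s
Converting: 3.67 m/s × 3.6 = 13 km/h

13 km/h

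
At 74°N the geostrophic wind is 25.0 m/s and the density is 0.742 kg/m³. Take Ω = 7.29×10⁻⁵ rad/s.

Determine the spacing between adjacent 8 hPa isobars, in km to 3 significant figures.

Coriolis parameter at 74°N:
f = 2Ω sin φ = 2 × 7.29×10⁻⁵ × sin 74° = 1.40×10⁻⁴ s⁻¹
Geostrophic balance rearranged: |∂P/∂n| = f ρ V_g
|∂P/∂n| = 1.40×10⁻⁴ × 0.742 × 25.0 = 2.60×10⁻³ Pa/m
Isobar spacing: Δn = ΔP/|∂P/∂n| = 800 Pa / 2.60×10⁻³ Pa/m = 307714 m ≈ 308 km

308 km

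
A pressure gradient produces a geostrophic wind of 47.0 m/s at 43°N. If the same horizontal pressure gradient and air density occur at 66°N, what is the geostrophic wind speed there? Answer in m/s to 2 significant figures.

With the same pressure gradient and density, V_g ∝ 1/f ∝ 1/sin φ.
V₂ = V₁ · sin φ₁ / sin φ₂ = 47.0 × sin 43° / sin 66°
V₂ = 47.0 × 0.6820/0.9135 = 35 m/s

35 m/s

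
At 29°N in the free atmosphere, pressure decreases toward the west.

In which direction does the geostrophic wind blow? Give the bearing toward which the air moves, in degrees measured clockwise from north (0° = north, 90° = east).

000°

The pressure-gradient force points toward the west (bearing 270°).
Geostrophic balance: in the Northern Hemisphere the Coriolis force deflects motion to the right, so the geostrophic wind blows 90° to the right of the pressure-gradient force (low pressure on the left).
Rotating 270° by 90° clockwise gives 000° — the wind blows toward the north.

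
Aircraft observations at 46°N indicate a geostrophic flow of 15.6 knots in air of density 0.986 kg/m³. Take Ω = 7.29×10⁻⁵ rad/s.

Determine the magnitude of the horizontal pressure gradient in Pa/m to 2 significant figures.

8.3×10⁻⁴ Pa/m

Coriolis parameter at 46°N:
f = 2Ω sin φ = 2 × 7.29×10⁻⁵ × sin 46° = 1.05×10⁻⁴ s⁻¹
Wind speed in SI: 15.6 knots = 8.03 m/s
Geostrophic balance rearranged: |∂P/∂n| = f ρ V_g
|∂P/∂n| = 1.05×10⁻⁴ × 0.986 × 8.03 = 8.30×10⁻⁴ Pa/m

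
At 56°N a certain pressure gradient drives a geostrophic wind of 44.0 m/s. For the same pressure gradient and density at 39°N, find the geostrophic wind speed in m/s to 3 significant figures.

58.0 m/s

With the same pressure gradient and density, V_g ∝ 1/f ∝ 1/sin φ.
V₂ = V₁ · sin φ₁ / sin φ₂ = 44.0 × sin 56° / sin 39°
V₂ = 44.0 × 0.8290/0.6293 = 58.0 m/s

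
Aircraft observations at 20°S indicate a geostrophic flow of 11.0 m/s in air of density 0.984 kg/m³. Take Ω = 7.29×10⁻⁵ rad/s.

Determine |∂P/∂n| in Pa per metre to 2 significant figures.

Coriolis parameter at 20°S:
f = 2Ω sin φ = 2 × 7.29×10⁻⁵ × sin 20° = 4.99×10⁻⁵ s⁻¹
Geostrophic balance rearranged: |∂P/∂n| = f ρ V_g
|∂P/∂n| = 4.99×10⁻⁵ × 0.984 × 11.0 = 5.40×10⁻⁴ Pa/m

5.4×10⁻⁴ Pa/m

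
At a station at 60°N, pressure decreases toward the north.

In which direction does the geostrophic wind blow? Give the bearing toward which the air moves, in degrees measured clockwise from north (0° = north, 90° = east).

090°

The pressure-gradient force points toward the north (bearing 000°).
Geostrophic balance: in the Northern Hemisphere the Coriolis force deflects motion to the right, so the geostrophic wind blows 90° to the right of the pressure-gradient force (low pressure on the left).
Rotating 000° by 90° clockwise gives 090° — the wind blows toward the east.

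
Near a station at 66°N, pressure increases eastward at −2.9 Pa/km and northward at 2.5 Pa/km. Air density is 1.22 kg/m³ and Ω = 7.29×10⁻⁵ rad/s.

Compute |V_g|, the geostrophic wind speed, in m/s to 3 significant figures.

23.6 m/s

Coriolis parameter at 66°N:
f = 2Ω sin φ = 2 × 7.29×10⁻⁵ × sin 66° = 1.33×10⁻⁴ s⁻¹
Component geostrophic relations (x east, y north):
u_g = −(1/(fρ)) ∂P/∂y,  v_g = (1/(fρ)) ∂P/∂x
u_g = −(2.5×10⁻³)/(1.33×10⁻⁴ × 1.22) = −15.4 m/s;  v_g = (−2.9×10⁻³)/(1.33×10⁻⁴ × 1.22) = −17.8 m/s
|V_g| = √(u_g² + v_g²) = 23.6 m/s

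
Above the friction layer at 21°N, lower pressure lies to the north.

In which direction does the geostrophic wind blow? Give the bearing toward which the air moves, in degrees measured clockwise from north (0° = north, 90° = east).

090°

The pressure-gradient force points toward the north (bearing 000°).
Geostrophic balance: in the Northern Hemisphere the Coriolis force deflects motion to the right, so the geostrophic wind blows 90° to the right of the pressure-gradient force (low pressure on the left).
Rotating 000° by 90° clockwise gives 090° — the wind blows toward the east.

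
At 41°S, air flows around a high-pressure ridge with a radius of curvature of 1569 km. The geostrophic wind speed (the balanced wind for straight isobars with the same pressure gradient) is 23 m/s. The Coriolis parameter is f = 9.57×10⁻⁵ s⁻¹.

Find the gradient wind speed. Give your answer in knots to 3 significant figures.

55.1 knots

Around a high, pressure-gradient force acts outward with centrifugal, so Coriolis balances both:
fV = (1/ρ)|∂P/∂n| + V²/R  →  V² − fR·V + fR·V_g = 0
With fR = 9.57×10⁻⁵ × 1569×10³ m = 150 m/s:
V = [fR − √((fR)² − 4 fR V_g)]/2 = [150 − √(150² − 4×150×23)]/2 = 28.4 m/s
Supergeostrophic (V > V_g = 23 m/s), as expected around a high.
Converting: 28.4 m/s × 1.944 = 55.1 knots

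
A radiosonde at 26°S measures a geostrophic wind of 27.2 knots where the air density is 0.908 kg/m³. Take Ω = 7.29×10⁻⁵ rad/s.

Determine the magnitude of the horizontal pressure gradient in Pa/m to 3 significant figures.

8.12×10⁻⁴ Pa/m

Coriolis parameter at 26°S:
f = 2Ω sin φ = 2 × 7.29×10⁻⁵ × sin 26° = 6.39×10⁻⁵ s⁻¹
Wind speed in SI: 27.2 knots = 14.0 m/s
Geostrophic balance rearranged: |∂P/∂n| = f ρ V_g
|∂P/∂n| = 6.39×10⁻⁵ × 0.908 × 14.0 = 8.12×10⁻⁴ Pa/m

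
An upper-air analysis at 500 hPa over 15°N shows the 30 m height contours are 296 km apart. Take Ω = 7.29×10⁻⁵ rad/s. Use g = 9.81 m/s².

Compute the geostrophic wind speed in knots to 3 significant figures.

Coriolis parameter at 15°N:
f = 2Ω sin φ = 2 × 7.29×10⁻⁵ × sin 15° = 3.77×10⁻⁵ s⁻¹
Height gradient: |∂Z/∂n| = 30 m / 296000 m = 1.01×10⁻⁴
On a pressure surface, geostrophic balance gives V_g = (g/f)|∂Z/∂n|:
V_g = 9.81 × 1.01×10⁻⁴ / 3.77×10⁻⁵ = 26.3 m/s
Converting: 26.3 m/s × 1.944 = 51.2 knots

51.2 knots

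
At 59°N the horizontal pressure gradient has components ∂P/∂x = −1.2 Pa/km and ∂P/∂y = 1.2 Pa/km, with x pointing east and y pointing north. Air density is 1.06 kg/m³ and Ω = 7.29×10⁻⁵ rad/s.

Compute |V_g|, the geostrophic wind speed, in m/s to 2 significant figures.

Coriolis parameter at 59°N:
f = 2Ω sin φ = 2 × 7.29×10⁻⁵ × sin 59° = 1.25×10⁻⁴ s⁻¹
Component geostrophic relations (x east, y north):
u_g = −(1/(fρ)) ∂P/∂y,  v_g = (1/(fρ)) ∂P/∂x
u_g = −(1.2×10⁻³)/(1.25×10⁻⁴ × 1.06) = −9.06 m/s;  v_g = (−1.2×10⁻³)/(1.25×10⁻⁴ × 1.06) = −9.06 m/s
|V_g| = √(u_g² + v_g²) = 12.8 m/s

13 m/s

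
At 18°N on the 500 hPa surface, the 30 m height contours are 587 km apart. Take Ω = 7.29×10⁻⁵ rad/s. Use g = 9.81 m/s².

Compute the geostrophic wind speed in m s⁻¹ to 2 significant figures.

11 m s⁻¹

Coriolis parameter at 18°N:
f = 2Ω sin φ = 2 × 7.29×10⁻⁵ × sin 18° = 4.51×10⁻⁵ s⁻¹
Height gradient: |∂Z/∂n| = 30 m / 587000 m = 5.11×10⁻⁵
On a pressure surface, geostrophic balance gives V_g = (g/f)|∂Z/∂n|:
V_g = 9.81 × 5.11×10⁻⁵ / 4.51×10⁻⁵ = 11.1 m/s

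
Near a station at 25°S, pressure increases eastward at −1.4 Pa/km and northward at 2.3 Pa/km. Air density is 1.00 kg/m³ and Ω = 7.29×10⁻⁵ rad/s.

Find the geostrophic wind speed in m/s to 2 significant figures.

44 m/s

Coriolis parameter at 25°S:
f = 2Ω sin φ = 2 × 7.29×10⁻⁵ × sin 25° = 6.16×10⁻⁵ s⁻¹
In the Southern Hemisphere f is negative: f = −6.16×10⁻⁵ s⁻¹.
Component geostrophic relations (x east, y north):
u_g = −(1/(fρ)) ∂P/∂y,  v_g = (1/(fρ)) ∂P/∂x
u_g = −(2.3×10⁻³)/(−6.16×10⁻⁵ × 1.00) = 37.3 m/s;  v_g = (−1.4×10⁻³)/(−6.16×10⁻⁵ × 1.00) = 22.7 m/s
|V_g| = √(u_g² + v_g²) = 43.7 m/s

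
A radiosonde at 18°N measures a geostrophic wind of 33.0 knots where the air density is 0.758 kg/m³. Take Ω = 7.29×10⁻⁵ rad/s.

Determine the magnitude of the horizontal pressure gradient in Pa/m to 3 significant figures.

5.80×10⁻⁴ Pa/m

Coriolis parameter at 18°N:
f = 2Ω sin φ = 2 × 7.29×10⁻⁵ × sin 18° = 4.51×10⁻⁵ s⁻¹
Wind speed in SI: 33.0 knots = 17.0 m/s
Geostrophic balance rearranged: |∂P/∂n| = f ρ V_g
|∂P/∂n| = 4.51×10⁻⁵ × 0.758 × 17.0 = 5.80×10⁻⁴ Pa/m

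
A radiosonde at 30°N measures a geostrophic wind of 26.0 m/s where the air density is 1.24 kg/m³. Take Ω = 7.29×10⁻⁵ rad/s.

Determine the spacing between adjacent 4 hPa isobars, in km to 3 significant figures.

Coriolis parameter at 30°N:
f = 2Ω sin φ = 2 × 7.29×10⁻⁵ × sin 30° = 7.29×10⁻⁵ s⁻¹
Geostrophic balance rearranged: |∂P/∂n| = f ρ V_g
|∂P/∂n| = 7.29×10⁻⁵ × 1.24 × 26.0 = 2.35×10⁻³ Pa/m
Isobar spacing: Δn = ΔP/|∂P/∂n| = 400 Pa / 2.35×10⁻³ Pa/m = 170191 m ≈ 170 km

170 km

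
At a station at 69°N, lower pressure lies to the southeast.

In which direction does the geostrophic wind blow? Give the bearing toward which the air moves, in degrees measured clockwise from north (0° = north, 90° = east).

225°

The pressure-gradient force points toward the southeast (bearing 135°).
Geostrophic balance: in the Northern Hemisphere the Coriolis force deflects motion to the right, so the geostrophic wind blows 90° to the right of the pressure-gradient force (low pressure on the left).
Rotating 135° by 90° clockwise gives 225° — the wind blows toward the southwest.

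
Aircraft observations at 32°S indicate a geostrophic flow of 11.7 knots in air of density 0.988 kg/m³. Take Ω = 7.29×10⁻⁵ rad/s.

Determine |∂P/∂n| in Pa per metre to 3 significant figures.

Coriolis parameter at 32°S:
f = 2Ω sin φ = 2 × 7.29×10⁻⁵ × sin 32° = 7.73×10⁻⁵ s⁻¹
Wind speed in SI: 11.7 knots = 6.02 m/s
Geostrophic balance rearranged: |∂P/∂n| = f ρ V_g
|∂P/∂n| = 7.73×10⁻⁵ × 0.988 × 6.02 = 4.59×10⁻⁴ Pa/m

4.59×10⁻⁴ Pa/m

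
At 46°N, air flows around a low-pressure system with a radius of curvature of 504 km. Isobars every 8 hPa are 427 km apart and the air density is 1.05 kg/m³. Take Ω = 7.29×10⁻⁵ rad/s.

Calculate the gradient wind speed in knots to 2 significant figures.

Coriolis parameter at 46°N:
f = 2Ω sin φ = 2 × 7.29×10⁻⁵ × sin 46° = 1.05×10⁻⁴ s⁻¹
Pressure gradient: |∂P/∂n| = 800 Pa / 427000 m = 1.87×10⁻³ Pa/m
Geostrophic speed: V_g = |∂P/∂n|/(fρ) = 1.87×10⁻³/(1.05×10⁻⁴ × 1.05) = 17.0 m/s
Around a low, centrifugal force acts outward with Coriolis, so pressure-gradient force balances both:
(1/ρ)|∂P/∂n| = fV + V²/R  →  V² + fR·V − fR·V_g = 0
With fR = 1.05×10⁻⁴ × 504×10³ m = 52.9 m/s:
V = [−fR + √((fR)² + 4 fR V_g)]/2 = [−52.9 + √(52.9² + 4×52.9×17)]/2 = 13.5 m/s
Subgeostrophic (V < V_g = 17 m/s), as expected around a low.
Converting: 13.5 m/s × 1.944 = 26 knots

26 knots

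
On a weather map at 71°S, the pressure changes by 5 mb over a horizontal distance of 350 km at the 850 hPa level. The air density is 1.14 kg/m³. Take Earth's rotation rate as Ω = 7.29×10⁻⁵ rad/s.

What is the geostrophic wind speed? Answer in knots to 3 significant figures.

Coriolis parameter at 71°S:
f = 2Ω sin φ = 2 × 7.29×10⁻⁵ × sin 71° = 1.38×10⁻⁴ s⁻¹
Pressure gradient: |∂P/∂n| = 500 Pa / 350000 m = 1.43×10⁻³ Pa/m
Geostrophic balance (pressure-gradient force = Coriolis force):
V_g = (1/(fρ)) |∂P/∂n| = 1.43×10⁻³ / (1.38×10⁻⁴ × 1.14) = 9.09 m/s
Converting: 9.09 m/s × 1.944 = 17.7 knots

17.7 knots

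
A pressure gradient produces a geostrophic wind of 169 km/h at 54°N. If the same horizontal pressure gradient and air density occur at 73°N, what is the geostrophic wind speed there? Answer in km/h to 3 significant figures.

143 km/h

With the same pressure gradient and density, V_g ∝ 1/f ∝ 1/sin φ.
V₂ = V₁ · sin φ₁ / sin φ₂ = 169 × sin 54° / sin 73°
V₂ = 169 × 0.8090/0.9563 = 143 km/h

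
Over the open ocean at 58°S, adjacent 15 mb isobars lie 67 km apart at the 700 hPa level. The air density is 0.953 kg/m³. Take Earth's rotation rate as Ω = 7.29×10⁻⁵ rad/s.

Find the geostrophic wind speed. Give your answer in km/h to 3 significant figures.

Coriolis parameter at 58°S:
f = 2Ω sin φ = 2 × 7.29×10⁻⁵ × sin 58° = 1.24×10⁻⁴ s⁻¹
Pressure gradient: |∂P/∂n| = 1500 Pa / 67000 m = 2.24×10⁻² Pa/m
Geostrophic balance (pressure-gradient force = Coriolis force):
V_g = (1/(fρ)) |∂P/∂n| = 2.24×10⁻² / (1.24×10⁻⁴ × 0.953) = 190 m/s
Converting: 190 m/s × 3.6 = 684 km/h

684 km/h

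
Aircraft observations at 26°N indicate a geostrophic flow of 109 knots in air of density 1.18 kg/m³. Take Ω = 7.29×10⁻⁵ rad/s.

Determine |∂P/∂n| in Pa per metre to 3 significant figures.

Coriolis parameter at 26°N:
f = 2Ω sin φ = 2 × 7.29×10⁻⁵ × sin 26° = 6.39×10⁻⁵ s⁻¹
Wind speed in SI: 109 knots = 56.1 m/s
Geostrophic balance rearranged: |∂P/∂n| = f ρ V_g
|∂P/∂n| = 6.39×10⁻⁵ × 1.18 × 56.1 = 4.23×10⁻³ Pa/m

4.23×10⁻³ Pa/m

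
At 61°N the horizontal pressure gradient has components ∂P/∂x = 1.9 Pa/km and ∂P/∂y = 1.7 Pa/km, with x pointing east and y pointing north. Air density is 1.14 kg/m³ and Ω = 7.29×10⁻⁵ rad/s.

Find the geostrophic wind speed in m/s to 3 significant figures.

Coriolis parameter at 61°N:
f = 2Ω sin φ = 2 × 7.29×10⁻⁵ × sin 61° = 1.28×10⁻⁴ s⁻¹
Component geostrophic relations (x east, y north):
u_g = −(1/(fρ)) ∂P/∂y,  v_g = (1/(fρ)) ∂P/∂x
u_g = −(1.7×10⁻³)/(1.28×10⁻⁴ × 1.14) = −11.7 m/s;  v_g = (1.9×10⁻³)/(1.28×10⁻⁴ × 1.14) = 13.1 m/s
|V_g| = √(u_g² + v_g²) = 17.5 m/s

17.5 m/s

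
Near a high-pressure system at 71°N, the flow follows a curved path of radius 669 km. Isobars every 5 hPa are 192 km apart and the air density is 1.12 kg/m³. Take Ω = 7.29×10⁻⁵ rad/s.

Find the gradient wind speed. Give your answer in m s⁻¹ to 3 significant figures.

22.2 m s⁻¹

Coriolis parameter at 71°N:
f = 2Ω sin φ = 2 × 7.29×10⁻⁵ × sin 71° = 1.38×10⁻⁴ s⁻¹
Pressure gradient: |∂P/∂n| = 500 Pa / 192000 m = 2.60×10⁻³ Pa/m
Geostrophic speed: V_g = |∂P/∂n|/(fρ) = 2.60×10⁻³/(1.38×10⁻⁴ × 1.12) = 16.9 m/s
Around a high, pressure-gradient force acts outward with centrifugal, so Coriolis balances both:
fV = (1/ρ)|∂P/∂n| + V²/R  →  V² − fR·V + fR·V_g = 0
With fR = 1.38×10⁻⁴ × 669×10³ m = 92.2 m/s:
V = [fR − √((fR)² − 4 fR V_g)]/2 = [92.2 − √(92.2² − 4×92.2×16.9)]/2 = 22.2 m/s
Supergeostrophic (V > V_g = 16.9 m/s), as expected around a high.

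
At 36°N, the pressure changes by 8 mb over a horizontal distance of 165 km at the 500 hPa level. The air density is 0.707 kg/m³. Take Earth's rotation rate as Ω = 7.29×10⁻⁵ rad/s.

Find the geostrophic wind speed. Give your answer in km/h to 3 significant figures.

288 km/h

Coriolis parameter at 36°N:
f = 2Ω sin φ = 2 × 7.29×10⁻⁵ × sin 36° = 8.57×10⁻⁵ s⁻¹
Pressure gradient: |∂P/∂n| = 800 Pa / 165000 m = 4.85×10⁻³ Pa/m
Geostrophic balance (pressure-gradient force = Coriolis force):
V_g = (1/(fρ)) |∂P/∂n| = 4.85×10⁻³ / (8.57×10⁻⁵ × 0.707) = 80.0 m/s
Converting: 80.0 m/s × 3.6 = 288 km/h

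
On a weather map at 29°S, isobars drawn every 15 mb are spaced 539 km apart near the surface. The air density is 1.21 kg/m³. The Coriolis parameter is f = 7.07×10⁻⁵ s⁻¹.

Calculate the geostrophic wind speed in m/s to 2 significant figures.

Pressure gradient: |∂P/∂n| = 1500 Pa / 539000 m = 2.78×10⁻³ Pa/m
Geostrophic balance (pressure-gradient force = Coriolis force):
V_g = (1/(fρ)) |∂P/∂n| = 2.78×10⁻³ / (7.07×10⁻⁵ × 1.21) = 32.5 m/s

33 m/s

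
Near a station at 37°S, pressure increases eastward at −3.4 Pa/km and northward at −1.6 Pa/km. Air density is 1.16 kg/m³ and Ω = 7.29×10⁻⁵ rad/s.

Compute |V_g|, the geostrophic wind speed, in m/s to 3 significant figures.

36.9 m/s

Coriolis parameter at 37°S:
f = 2Ω sin φ = 2 × 7.29×10⁻⁵ × sin 37° = 8.77×10⁻⁵ s⁻¹
In the Southern Hemisphere f is negative: f = −8.77×10⁻⁵ s⁻¹.
Component geostrophic relations (x east, y north):
u_g = −(1/(fρ)) ∂P/∂y,  v_g = (1/(fρ)) ∂P/∂x
u_g = −(−1.6×10⁻³)/(−8.77×10⁻⁵ × 1.16) = −15.7 m/s;  v_g = (−3.4×10⁻³)/(−8.77×10⁻⁵ × 1.16) = 33.4 m/s
|V_g| = √(u_g² + v_g²) = 36.9 m/s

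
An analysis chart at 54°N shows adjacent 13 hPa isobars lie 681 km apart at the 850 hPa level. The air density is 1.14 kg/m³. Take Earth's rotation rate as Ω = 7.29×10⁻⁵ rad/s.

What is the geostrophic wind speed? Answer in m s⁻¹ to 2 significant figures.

Coriolis parameter at 54°N:
f = 2Ω sin φ = 2 × 7.29×10⁻⁵ × sin 54° = 1.18×10⁻⁴ s⁻¹
Pressure gradient: |∂P/∂n| = 1300 Pa / 681000 m = 1.91×10⁻³ Pa/m
Geostrophic balance (pressure-gradient force = Coriolis force):
V_g = (1/(fρ)) |∂P/∂n| = 1.91×10⁻³ / (1.18×10⁻⁴ × 1.14) = 14.2 m/s

14 m s⁻¹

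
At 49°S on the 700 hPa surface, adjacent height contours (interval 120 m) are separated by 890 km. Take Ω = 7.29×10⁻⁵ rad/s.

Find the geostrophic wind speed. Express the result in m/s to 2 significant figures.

12 m/s

Coriolis parameter at 49°S:
f = 2Ω sin φ = 2 × 7.29×10⁻⁵ × sin 49° = 1.10×10⁻⁴ s⁻¹
Height gradient: |∂Z/∂n| = 120 m / 890000 m = 1.35×10⁻⁴
On a pressure surface, geostrophic balance gives V_g = (g/f)|∂Z/∂n|:
V_g = 9.81 × 1.35×10⁻⁴ / 1.10×10⁻⁴ = 12.0 m/s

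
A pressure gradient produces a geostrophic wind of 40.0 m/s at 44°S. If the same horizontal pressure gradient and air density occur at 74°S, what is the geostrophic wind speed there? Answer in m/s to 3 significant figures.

With the same pressure gradient and density, V_g ∝ 1/f ∝ 1/sin φ.
V₂ = V₁ · sin φ₁ / sin φ₂ = 40.0 × sin 44° / sin 74°
V₂ = 40.0 × 0.6947/0.9613 = 28.9 m/s

28.9 m/s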